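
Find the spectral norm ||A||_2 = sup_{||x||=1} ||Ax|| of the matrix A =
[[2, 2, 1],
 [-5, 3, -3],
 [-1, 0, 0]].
||A||_2 ≈ 6.7098 (= sqrt(largest eigenvalue of A^T A))

||A||_2 = sigma_max(A) = sqrt(lambda_max(A^T A)). Form the symmetric matrix M = A^T A =
[[30, -11, 17],
 [-11, 13, -7],
 [17, -7, 10]].
Its characteristic polynomial (trace, sum of principal 2x2 minors, determinant of M give the coefficients) is
  p(λ) = det(λ I - M) = λ^3 - 53λ^2 + 361λ - 81.
No integer candidate from the rational root theorem (±divisors of 81) is a root, so the roots are irrational. The cubic discriminant is Δ = 157370784 > 0, so there are three distinct real roots. p(0) = -81 and p(1) = 228 have opposite signs, so a root lies in (0, 1); Newton's method refines it to λ ≈ 0.2323. p(7) = 192 and p(8) = -73 have opposite signs, so a root lies in (7, 8); Newton's method refines it to λ ≈ 7.7462. p(45) = -36 and p(46) = 1713 have opposite signs, so a root lies in (45, 46); Newton's method refines it to λ ≈ 45.0216. Check (Vieta): the three roots sum to 53, matching tr M = 53.
So the eigenvalues of A^T A are ≈ 0.2323, 7.7462, 45.0216 (all ≥ 0, as they must be for A^T A). The largest is λ_max ≈ 45.0216, hence ||A||_2 = sqrt(λ_max) ≈ 6.7098.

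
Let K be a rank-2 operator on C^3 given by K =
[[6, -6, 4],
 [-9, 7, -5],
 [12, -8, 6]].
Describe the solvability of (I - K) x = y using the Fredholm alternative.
(I - K) is invertible (det(I - K) = -40 ≠ 0), so for every y in C^3 the equation (I - K) x = y has a unique solution.

K has rank 2 and factors as K = U V^T = u1 v1^T + u2 v2^T with u1 = (2, -2, 2), v1 = (3, -3, 2), u2 = (0, 1, -2), v2 = (-3, 1, -1) (multiplying out reproduces the displayed K). The nonzero eigenvalues of U V^T coincide with those of the 2 x 2 matrix G = V^T U = [[v1·u1, v1·u2], [v2·u1, v2·u2]] = [[16, -7], [-10, 3]], and by the Sylvester determinant identity det(I_3 - U V^T) = det(I_2 - V^T U) = det([[-15, 7], [10, -2]]) = (-15)(-2) - (7)(10) = -40. (Direct check: I - K =
[[-5, 6, -4],
 [9, -6, 5],
 [-12, 8, -5]]
has determinant -40.) The finite-dimensional Fredholm alternative says: either (I - K) is invertible, or ker(I - K) ≠ {0} and then range(I - K) = ker((I - K)^*)^⊥, with dim ker(I - K) = dim ker((I - K)^*). Since det(I - K) ≠ 0, 1 is not an eigenvalue of K and ker(I - K) = {0}, so we are in the first case: for every y there is a unique x = (I - K)^(-1) y. (Explicitly, by the Woodbury identity, (I - U V^T)^(-1) = I + U (I_2 - G)^(-1) V^T.)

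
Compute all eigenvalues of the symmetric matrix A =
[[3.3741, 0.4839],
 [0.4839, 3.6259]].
sigma(A) ≈ {3, 4}

A is real symmetric, so its spectrum consists of real eigenvalues. Expanding the characteristic polynomial of the displayed matrix gives
  det(λ I - A) = p(λ) = λ^2 + (-7)λ + (12).
Solving p(λ) = 0 yields eigenvalues ≈ 3, 4. (A is shown rounded to 4 decimals, so these recover the underlying integer eigenvalues to within that precision.)
Verification: the trace of A = 7 equals the sum of eigenvalues 7, and det(A) ≈ 12.0000 matches the eigenvalue product 12.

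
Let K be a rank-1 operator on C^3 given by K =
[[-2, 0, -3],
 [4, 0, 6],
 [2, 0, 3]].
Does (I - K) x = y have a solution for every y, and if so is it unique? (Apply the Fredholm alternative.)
(I - K) is singular (det(I - K) = 0, i.e. 1 ∈ sigma(K)). (I - K) x = y is solvable iff y ⊥ ker((I - K)^*) = span{(-2, 0, -3)}, i.e. iff -2y_1 - 3y_3 = 0. When solvable, the solutions are x = y + c·(1, -2, -1), c arbitrary (ker(I - K) = span{(1, -2, -1)}, dimension 1).

K has rank 1, so it is an outer product K = u v^T: every row of K is a multiple of one row vector. Reading off the entries, u = (1, -2, -1) and v = (-2, 0, -3) (row i of K equals u_i·v^T). A rank-one matrix u v^T satisfies K u = u (v·u) and kills the (2)-dimensional subspace v^⊥, so its characteristic polynomial is lambda^2 (lambda - v·u) with v·u = tr K = 1. Hence the eigenvalues of I - K are 1 (multiplicity 2) and 1 - (1) = 0, so det(I - K) = 0. (Direct check: I - K =
[[3, 0, 3],
 [-4, 1, -6],
 [-2, 0, -2]]
has determinant 0.) So 1 is an eigenvalue of K and (I - K) is not invertible. The finite-dimensional Fredholm alternative says: either (I - K) is invertible, or ker(I - K) ≠ {0} and then range(I - K) = ker((I - K)^*)^⊥, with dim ker(I - K) = dim ker((I - K)^*). We are in the second case, so we need both kernels. Kernel of I - K: (I - K) u = u - u (v·u) = u - u = 0, so ker(I - K) = span{u} = span{(1, -2, -1)} (it is exactly 1-dimensional because rank(I - K) = 2). Kernel of the adjoint: K is real, so (I - K)^* = I - K^T = I - v u^T, and (I - v u^T) v = v - v (u·v) = 0; hence ker((I - K)^*) = span{v} = span{(-2, 0, -3)}. Therefore (I - K) x = y is solvable iff <y, v> = 0, i.e. iff -2y_1 - 3y_3 = 0. When this holds, K y = u (v·y) = 0, so (I - K) y = y and x = y is a particular solution; the full solution set is the line x = y + c·u = y + c·(1, -2, -1), c ∈ C.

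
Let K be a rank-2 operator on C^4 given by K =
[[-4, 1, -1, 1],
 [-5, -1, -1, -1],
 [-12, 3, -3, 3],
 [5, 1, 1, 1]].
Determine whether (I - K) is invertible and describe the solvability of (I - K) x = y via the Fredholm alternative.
(I - K) is invertible (det(I - K) = 8 ≠ 0), so for every y in C^4 the equation (I - K) x = y has a unique solution.

K has rank 2 and factors as K = U V^T = u1 v1^T + u2 v2^T with u1 = (1, 1, 3, -1), v1 = (-3, 3, -1, 3), u2 = (1, 2, 3, -2), v2 = (-1, -2, 0, -2) (multiplying out reproduces the displayed K). The nonzero eigenvalues of U V^T coincide with those of the 2 x 2 matrix G = V^T U = [[v1·u1, v1·u2], [v2·u1, v2·u2]] = [[-6, -6], [-1, -1]], and by the Sylvester determinant identity det(I_4 - U V^T) = det(I_2 - V^T U) = det([[7, 6], [1, 2]]) = (7)(2) - (6)(1) = 8. (Direct check: I - K =
[[5, -1, 1, -1],
 [5, 2, 1, 1],
 [12, -3, 4, -3],
 [-5, -1, -1, 0]]
has determinant 8.) The finite-dimensional Fredholm alternative says: either (I - K) is invertible, or ker(I - K) ≠ {0} and then range(I - K) = ker((I - K)^*)^⊥, with dim ker(I - K) = dim ker((I - K)^*). Since det(I - K) ≠ 0, 1 is not an eigenvalue of K and ker(I - K) = {0}, so we are in the first case: for every y there is a unique x = (I - K)^(-1) y. (Explicitly, by the Woodbury identity, (I - U V^T)^(-1) = I + U (I_2 - G)^(-1) V^T.)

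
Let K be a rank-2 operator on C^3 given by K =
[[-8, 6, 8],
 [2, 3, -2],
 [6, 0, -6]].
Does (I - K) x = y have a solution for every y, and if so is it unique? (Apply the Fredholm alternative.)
(I - K) is invertible (det(I - K) = -42 ≠ 0), so for every y in C^3 the equation (I - K) x = y has a unique solution.

K has rank 2 and factors as K = U V^T = u1 v1^T + u2 v2^T with u1 = (2, 1, 0), v1 = (-1, 3, 1), u2 = (-2, 1, 2), v2 = (3, 0, -3) (multiplying out reproduces the displayed K). The nonzero eigenvalues of U V^T coincide with those of the 2 x 2 matrix G = V^T U = [[v1·u1, v1·u2], [v2·u1, v2·u2]] = [[1, 7], [6, -12]], and by the Sylvester determinant identity det(I_3 - U V^T) = det(I_2 - V^T U) = det([[0, -7], [-6, 13]]) = (0)(13) - (-7)(-6) = -42. (Direct check: I - K =
[[9, -6, -8],
 [-2, -2, 2],
 [-6, 0, 7]]
has determinant -42.) The finite-dimensional Fredholm alternative says: either (I - K) is invertible, or ker(I - K) ≠ {0} and then range(I - K) = ker((I - K)^*)^⊥, with dim ker(I - K) = dim ker((I - K)^*). Since det(I - K) ≠ 0, 1 is not an eigenvalue of K and ker(I - K) = {0}, so we are in the first case: for every y there is a unique x = (I - K)^(-1) y. (Explicitly, by the Woodbury identity, (I - U V^T)^(-1) = I + U (I_2 - G)^(-1) V^T.)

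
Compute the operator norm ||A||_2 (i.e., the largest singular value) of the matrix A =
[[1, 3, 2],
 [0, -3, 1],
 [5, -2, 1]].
||A||_2 ≈ 5.6822 (= sqrt(largest eigenvalue of A^T A))

||A||_2 = sigma_max(A) = sqrt(lambda_max(A^T A)). Form the symmetric matrix M = A^T A =
[[26, -7, 7],
 [-7, 22, 1],
 [7, 1, 6]].
Its characteristic polynomial (trace, sum of principal 2x2 minors, determinant of M give the coefficients) is
  p(λ) = det(λ I - M) = λ^3 - 54λ^2 + 761λ - 1936.
No integer candidate from the rational root theorem (±divisors of 1936) is a root, so the roots are irrational. The cubic discriminant is Δ = 37316416 > 0, so there are three distinct real roots. p(3) = -112 and p(4) = 308 have opposite signs, so a root lies in (3, 4); Newton's method refines it to λ ≈ 3.2473. p(18) = 98 and p(19) = -112 have opposite signs, so a root lies in (18, 19); Newton's method refines it to λ ≈ 18.4649. p(32) = -112 and p(33) = 308 have opposite signs, so a root lies in (32, 33); Newton's method refines it to λ ≈ 32.2878. Check (Vieta): the three roots sum to 54, matching tr M = 54.
So the eigenvalues of A^T A are ≈ 3.2473, 18.4649, 32.2878 (all ≥ 0, as they must be for A^T A). The largest is λ_max ≈ 32.2878, hence ||A||_2 = sqrt(λ_max) ≈ 5.6822.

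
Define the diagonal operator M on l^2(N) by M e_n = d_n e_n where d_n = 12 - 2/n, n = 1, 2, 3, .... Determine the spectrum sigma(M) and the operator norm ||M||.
sigma(M) = {12 - 2/n : n ≥ 1} ∪ {12}; ||M|| = 12

A bounded diagonal operator on l^2 with diagonal entries d_n has spectrum equal to the closure of {d_n : n ≥ 1}: every d_n is an eigenvalue (with eigenvector e_n), so {d_n} ⊂ sigma(M); the spectrum is closed, so its closure is too; and for lambda not in the closure, (M - lambda I) has bounded inverse (the diagonal entries 1/(d_n - lambda) are bounded). For our sequence d_n = 12 - 2/n, n = 1, 2, 3, ...:
  - {d_n} = {12 - 2/n : n ≥ 1}; the only limit point is 12
  - closure = {12 - 2/n : n ≥ 1} ∪ {12}
For the norm: a diagonal operator has ||M|| = sup_n |d_n|. Here d_n = 12 - 2/n increases monotonically from d_1 = 10 toward 12, with all terms in [10, 12); so sup_n |d_n| = 12 (the supremum is the limit, not attained). So ||M|| = 12.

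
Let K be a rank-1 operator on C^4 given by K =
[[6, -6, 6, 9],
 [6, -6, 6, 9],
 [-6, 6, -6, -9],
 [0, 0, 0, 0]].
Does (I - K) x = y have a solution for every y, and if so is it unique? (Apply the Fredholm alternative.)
(I - K) is invertible (det(I - K) = 7 ≠ 0), so for every y in C^4 the equation (I - K) x = y has a unique solution.

K has rank 1, so it is an outer product K = u v^T: every row of K is a multiple of one row vector. Reading off the entries, u = (3, 3, -3, 0) and v = (2, -2, 2, 3) (row i of K equals u_i·v^T). A rank-one matrix u v^T satisfies K u = u (v·u) and kills the (3)-dimensional subspace v^⊥, so its characteristic polynomial is lambda^3 (lambda - v·u) with v·u = tr K = -6. Hence the eigenvalues of I - K are 1 (multiplicity 3) and 1 - (-6) = 7, so det(I - K) = 7. (Direct check: I - K =
[[-5, 6, -6, -9],
 [-6, 7, -6, -9],
 [6, -6, 7, 9],
 [0, 0, 0, 1]]
has determinant 7.) The finite-dimensional Fredholm alternative says: either (I - K) is invertible, or ker(I - K) ≠ {0} and then range(I - K) = ker((I - K)^*)^⊥, with dim ker(I - K) = dim ker((I - K)^*). Since det(I - K) ≠ 0, 1 is not an eigenvalue of K and ker(I - K) = {0}, so we are in the first case: for every y there is a unique x = (I - K)^(-1) y. Explicitly, by the Sherman–Morrison formula, (I - u v^T)^(-1) = I + u v^T/(1 - v·u), i.e. (I - K)^(-1) = I + K/(7).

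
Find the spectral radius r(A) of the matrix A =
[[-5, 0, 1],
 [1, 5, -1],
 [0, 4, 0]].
r(A) ≈ 4.9243

The eigenvalues of A are the roots of its characteristic polynomial. With M = A (coefficients from the trace, the sum of principal 2x2 minors, and det A):
  p(λ) = det(λ I - M) = λ^3 - 21λ + 16.
No integer candidate from the rational root theorem (±divisors of 16) is a root, so the roots are irrational. The cubic discriminant is Δ = 30132 > 0, so there are three distinct real roots. p(-5) = -4 and p(-4) = 36 have opposite signs, so a root lies in (-5, -4); Newton's method refines it to λ ≈ -4.9243. p(0) = 16 and p(1) = -4 have opposite signs, so a root lies in (0, 1); Newton's method refines it to λ ≈ 0.7849. p(4) = -4 and p(5) = 36 have opposite signs, so a root lies in (4, 5); Newton's method refines it to λ ≈ 4.1394. Check (Vieta): the three roots sum to 0, matching tr M = 0.
Thus the eigenvalues (to 4 decimals) are -4.9243 (modulus 4.9243); 0.7849 (modulus 0.7849); 4.1394 (modulus 4.1394). The spectral radius is the largest modulus: r(A) ≈ 4.9243. (Cross-check: r(A) ≤ ||A||_2 ≈ 6.6002; equality holds whenever A is normal, though it can also hold for some non-normal A.)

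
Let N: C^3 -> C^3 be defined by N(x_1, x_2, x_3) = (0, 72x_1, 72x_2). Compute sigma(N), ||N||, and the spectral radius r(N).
sigma(N) = {0}; ||N|| = 72; r(N) = 0. (N is nilpotent with N^3 = 0.)

On C^3, N is a strictly lower-triangular matrix with 72 on the subdiagonal and zeros elsewhere, so its characteristic polynomial is lambda^3 and every eigenvalue is 0: sigma(N) = {0}. For the operator norm, N e_i = 72e_{i+1} for i = 1, ..., 2 and N e_3 = 0, so the singular values of N are 72 (with multiplicity 2) and 0; hence ||N|| = 72. The spectral radius r(N) = max|lambda| = 0. Note ||N|| > r(N) — characteristic of non-normal nilpotent operators. Indeed N^3 = 0.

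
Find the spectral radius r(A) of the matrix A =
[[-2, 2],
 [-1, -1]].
r(A) = 2

The eigenvalues of A are the roots of its characteristic polynomial. With M = A (coefficients from the trace and determinant):
  p(λ) = det(λ I - M) = λ^2 + 3λ + 4.
For λ^2 + 3λ + 4 the discriminant is -7. It is negative, so the roots are the complex-conjugate pair λ = -3/2 ± (sqrt(7)/2) i ≈ -1.5 ± 1.3229i. For a conjugate pair the product of the roots equals the constant term, so |λ|^2 = 4 and |λ| = sqrt(4) = 2.
Thus the eigenvalues (to 4 decimals) are -1.5 ± 1.3229i (modulus 2). The spectral radius is the largest modulus: r(A) = 2. (Cross-check: r(A) ≤ ||A||_2 ≈ 2.8284; equality holds whenever A is normal, though it can also hold for some non-normal A.)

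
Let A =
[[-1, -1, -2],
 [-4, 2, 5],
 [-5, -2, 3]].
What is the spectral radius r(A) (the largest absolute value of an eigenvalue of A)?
r(A) ≈ 3.8317

The eigenvalues of A are the roots of its characteristic polynomial. With M = A (coefficients from the trace, the sum of principal 2x2 minors, and det A):
  p(λ) = det(λ I - M) = λ^3 - 4λ^2 - 3λ + 39.
No integer candidate from the rational root theorem (±divisors of 39) is a root, so the roots are irrational. The cubic discriminant is Δ = -22407 < 0, so there is one real root and a complex-conjugate pair. p(-3) = -15 and p(-2) = 21 have opposite signs, so a root lies in (-3, -2); Newton's method refines it to λ ≈ -2.6564. Dividing out (λ - (-2.6564)) leaves approximately λ^2 - 6.6564λ + 14.6817. For λ^2 - 6.6564λ + 14.6817 the discriminant is -14.4197. It is negative, so the remaining roots are the complex-conjugate pair λ ≈ 3.3282 ± 1.8987i. Their product equals the constant term, so |λ|^2 ≈ 14.6817 and |λ| ≈ 3.8317.
Thus the eigenvalues (to 4 decimals) are -2.6564 (modulus 2.6564); 3.3282 ± 1.8987i (modulus 3.8317). The spectral radius is the largest modulus: r(A) ≈ 3.8317. (Cross-check: r(A) ≤ ||A||_2 ≈ 8.551; equality holds whenever A is normal, though it can also hold for some non-normal A.)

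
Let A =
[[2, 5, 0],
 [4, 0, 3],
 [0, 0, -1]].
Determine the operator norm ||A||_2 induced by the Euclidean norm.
||A||_2 ≈ 5.9453 (= sqrt(largest eigenvalue of A^T A))

||A||_2 = sigma_max(A) = sqrt(lambda_max(A^T A)). Form the symmetric matrix M = A^T A =
[[20, 10, 12],
 [10, 25, 0],
 [12, 0, 10]].
Its characteristic polynomial (trace, sum of principal 2x2 minors, determinant of M give the coefficients) is
  p(λ) = det(λ I - M) = λ^3 - 55λ^2 + 706λ - 400.
No integer candidate from the rational root theorem (±divisors of 400) is a root, so the roots are irrational. The cubic discriminant is Δ = 109241636 > 0, so there are three distinct real roots. p(0) = -400 and p(1) = 252 have opposite signs, so a root lies in (0, 1); Newton's method refines it to λ ≈ 0.5937. p(19) = 18 and p(20) = -280 have opposite signs, so a root lies in (19, 20); Newton's method refines it to λ ≈ 19.0598. p(35) = -190 and p(36) = 392 have opposite signs, so a root lies in (35, 36); Newton's method refines it to λ ≈ 35.3464. Check (Vieta): the three roots sum to 55, matching tr M = 55.
So the eigenvalues of A^T A are ≈ 0.5937, 19.0598, 35.3464 (all ≥ 0, as they must be for A^T A). The largest is λ_max ≈ 35.3464, hence ||A||_2 = sqrt(λ_max) ≈ 5.9453.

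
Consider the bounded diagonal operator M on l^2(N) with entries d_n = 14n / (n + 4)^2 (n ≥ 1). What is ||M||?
||M|| = 7/8 (attained at n = 4)

For M diagonal, ||M|| = sup_n |d_n|. Treat f(x) = 14x / (x + 4)^2 for real x > 0. By the quotient rule, f'(x) = 14(4 - x)/(x + 4)^3, which is positive for x < 4 and negative for x > 4. So f has a unique maximum at x = 4, and since 4 is a positive integer, the supremum over n ≥ 1 is attained at n = 4: d_4 = 14·4/(4 + 4)^2 = 14·4/64 = 7/8. Hence ||M|| = 7/8.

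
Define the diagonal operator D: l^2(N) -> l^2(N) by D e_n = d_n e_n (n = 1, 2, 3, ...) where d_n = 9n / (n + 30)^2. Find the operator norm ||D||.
||D|| = 3/40 (attained at n = 30)

For D diagonal, ||D|| = sup_n |d_n|. Treat f(x) = 9x / (x + 30)^2 for real x > 0. By the quotient rule, f'(x) = 9(30 - x)/(x + 30)^3, which is positive for x < 30 and negative for x > 30. So f has a unique maximum at x = 30, and since 30 is a positive integer, the supremum over n ≥ 1 is attained at n = 30: d_30 = 9·30/(30 + 30)^2 = 9·30/3600 = 3/40. Hence ||D|| = 3/40.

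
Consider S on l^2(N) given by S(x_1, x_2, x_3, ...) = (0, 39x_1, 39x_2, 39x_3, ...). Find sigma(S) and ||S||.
sigma(S) = closed disk {z in C : |z| ≤ 39}; ||S|| = 39

Note S = 39·U where U is the unit right shift (U x)_k = x_{k-1} (with x_0 := 0); so ||S|| = 39||U|| and sigma(S) = 39·sigma(U). ||S x||^2 = sum_{k≥1} |39x_k|^2 = 1521||x||^2, so ||S|| = 39 and sigma(S) ⊂ {|z| ≤ 39}. For any |lambda| < 39, the equation (S - lambda I) x = 0 forces x_1 = 0, then 39x_k = lambda x_{k+1} ⇒ x = 0, so S has no eigenvalues. But (S - lambda I) is not surjective for |lambda| < 39: solving (S - lambda I) x = e_1 would require x_n proportional to (lambda/39)^(-n), which is not in l^2. So every |lambda| < 39 lies in the residual spectrum. The boundary |lambda| = 39 is in the approximate point spectrum (the spectrum is closed). Hence sigma(S) is the closed disk of radius 39.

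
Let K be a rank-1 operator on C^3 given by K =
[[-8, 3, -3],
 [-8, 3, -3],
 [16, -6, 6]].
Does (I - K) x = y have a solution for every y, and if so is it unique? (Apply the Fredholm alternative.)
(I - K) is singular (det(I - K) = 0, i.e. 1 ∈ sigma(K)). (I - K) x = y is solvable iff y ⊥ ker((I - K)^*) = span{(-8, 3, -3)}, i.e. iff -8y_1 + 3y_2 - 3y_3 = 0. When solvable, the solutions are x = y + c·(1, 1, -2), c arbitrary (ker(I - K) = span{(1, 1, -2)}, dimension 1).

K has rank 1, so it is an outer product K = u v^T: every row of K is a multiple of one row vector. Reading off the entries, u = (1, 1, -2) and v = (-8, 3, -3) (row i of K equals u_i·v^T). A rank-one matrix u v^T satisfies K u = u (v·u) and kills the (2)-dimensional subspace v^⊥, so its characteristic polynomial is lambda^2 (lambda - v·u) with v·u = tr K = 1. Hence the eigenvalues of I - K are 1 (multiplicity 2) and 1 - (1) = 0, so det(I - K) = 0. (Direct check: I - K =
[[9, -3, 3],
 [8, -2, 3],
 [-16, 6, -5]]
has determinant 0.) So 1 is an eigenvalue of K and (I - K) is not invertible. The finite-dimensional Fredholm alternative says: either (I - K) is invertible, or ker(I - K) ≠ {0} and then range(I - K) = ker((I - K)^*)^⊥, with dim ker(I - K) = dim ker((I - K)^*). We are in the second case, so we need both kernels. Kernel of I - K: (I - K) u = u - u (v·u) = u - u = 0, so ker(I - K) = span{u} = span{(1, 1, -2)} (it is exactly 1-dimensional because rank(I - K) = 2). Kernel of the adjoint: K is real, so (I - K)^* = I - K^T = I - v u^T, and (I - v u^T) v = v - v (u·v) = 0; hence ker((I - K)^*) = span{v} = span{(-8, 3, -3)}. Therefore (I - K) x = y is solvable iff <y, v> = 0, i.e. iff -8y_1 + 3y_2 - 3y_3 = 0. When this holds, K y = u (v·y) = 0, so (I - K) y = y and x = y is a particular solution; the full solution set is the line x = y + c·u = y + c·(1, 1, -2), c ∈ C.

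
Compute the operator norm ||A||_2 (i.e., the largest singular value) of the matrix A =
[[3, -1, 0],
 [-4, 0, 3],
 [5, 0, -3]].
||A||_2 ≈ 8.0926 (= sqrt(largest eigenvalue of A^T A))

||A||_2 = sigma_max(A) = sqrt(lambda_max(A^T A)). Form the symmetric matrix M = A^T A =
[[50, -3, -27],
 [-3, 1, 0],
 [-27, 0, 18]].
Its characteristic polynomial (trace, sum of principal 2x2 minors, determinant of M give the coefficients) is
  p(λ) = det(λ I - M) = λ^3 - 69λ^2 + 230λ - 9.
No integer candidate from the rational root theorem (±divisors of 9) is a root, so the roots are irrational. The cubic discriminant is Δ = 193931329 > 0, so there are three distinct real roots. p(0) = -9 and p(1) = 153 have opposite signs, so a root lies in (0, 1); Newton's method refines it to λ ≈ 0.0396. p(3) = 87 and p(4) = -129 have opposite signs, so a root lies in (3, 4); Newton's method refines it to λ ≈ 3.4703. p(65) = -1959 and p(66) = 2103 have opposite signs, so a root lies in (65, 66); Newton's method refines it to λ ≈ 65.4901. Check (Vieta): the three roots sum to 69, matching tr M = 69.
So the eigenvalues of A^T A are ≈ 0.0396, 3.4703, 65.4901 (all ≥ 0, as they must be for A^T A). The largest is λ_max ≈ 65.4901, hence ||A||_2 = sqrt(λ_max) ≈ 8.0926.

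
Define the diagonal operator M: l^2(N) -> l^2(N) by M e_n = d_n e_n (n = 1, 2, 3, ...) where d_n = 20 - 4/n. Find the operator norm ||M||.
||M|| = 20

For a diagonal operator on l^2 with entries d_n, ||M|| = sup_n |d_n|. Here d_1 = 16, d_2 = 18, ..., and d_n = 20 - 4/n increases monotonically toward 20. All terms lie in [16, 20), so |d_n| = d_n and the supremum is the limit 20, which is not attained by any individual d_n. Hence ||M|| = 20.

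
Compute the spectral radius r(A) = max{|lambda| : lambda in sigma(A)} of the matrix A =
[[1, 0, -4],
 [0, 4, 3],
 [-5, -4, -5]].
r(A) ≈ 6.5191

The eigenvalues of A are the roots of its characteristic polynomial. With M = A (coefficients from the trace, the sum of principal 2x2 minors, and det A):
  p(λ) = det(λ I - M) = λ^3 - 29λ + 88.
No integer candidate from the rational root theorem (±divisors of 88) is a root, so the roots are irrational. The cubic discriminant is Δ = -111532 < 0, so there is one real root and a complex-conjugate pair. p(-7) = -52 and p(-6) = 46 have opposite signs, so a root lies in (-7, -6); Newton's method refines it to λ ≈ -6.5191. Dividing out (λ - (-6.5191)) leaves approximately λ^2 - 6.5191λ + 13.4988. For λ^2 - 6.5191λ + 13.4988 the discriminant is -11.4963. It is negative, so the remaining roots are the complex-conjugate pair λ ≈ 3.2596 ± 1.6953i. Their product equals the constant term, so |λ|^2 ≈ 13.4988 and |λ| ≈ 3.6741.
Thus the eigenvalues (to 4 decimals) are -6.5191 (modulus 6.5191); 3.2596 ± 1.6953i (modulus 3.6741). The spectral radius is the largest modulus: r(A) ≈ 6.5191. (Cross-check: r(A) ≤ ||A||_2 ≈ 9.3661; equality holds whenever A is normal, though it can also hold for some non-normal A.)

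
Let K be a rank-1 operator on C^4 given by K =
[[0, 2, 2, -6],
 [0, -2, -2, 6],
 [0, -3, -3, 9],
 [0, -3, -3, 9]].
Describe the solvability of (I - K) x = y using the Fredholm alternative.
(I - K) is invertible (det(I - K) = -3 ≠ 0), so for every y in C^4 the equation (I - K) x = y has a unique solution.

K has rank 1, so it is an outer product K = u v^T: every row of K is a multiple of one row vector. Reading off the entries, u = (-2, 2, 3, 3) and v = (0, -1, -1, 3) (row i of K equals u_i·v^T). A rank-one matrix u v^T satisfies K u = u (v·u) and kills the (3)-dimensional subspace v^⊥, so its characteristic polynomial is lambda^3 (lambda - v·u) with v·u = tr K = 4. Hence the eigenvalues of I - K are 1 (multiplicity 3) and 1 - (4) = -3, so det(I - K) = -3. (Direct check: I - K =
[[1, -2, -2, 6],
 [0, 3, 2, -6],
 [0, 3, 4, -9],
 [0, 3, 3, -8]]
has determinant -3.) The finite-dimensional Fredholm alternative says: either (I - K) is invertible, or ker(I - K) ≠ {0} and then range(I - K) = ker((I - K)^*)^⊥, with dim ker(I - K) = dim ker((I - K)^*). Since det(I - K) ≠ 0, 1 is not an eigenvalue of K and ker(I - K) = {0}, so we are in the first case: for every y there is a unique x = (I - K)^(-1) y. Explicitly, by the Sherman–Morrison formula, (I - u v^T)^(-1) = I + u v^T/(1 - v·u), i.e. (I - K)^(-1) = I + K/(-3).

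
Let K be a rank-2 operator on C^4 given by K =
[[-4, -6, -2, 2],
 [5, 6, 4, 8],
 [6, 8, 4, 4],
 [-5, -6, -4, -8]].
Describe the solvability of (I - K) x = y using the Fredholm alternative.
(I - K) is invertible (det(I - K) = 23 ≠ 0), so for every y in C^4 the equation (I - K) x = y has a unique solution.

K has rank 2 and factors as K = U V^T = u1 v1^T + u2 v2^T with u1 = (2, -1, -2, 1), v1 = (-2, -3, -1, 1), u2 = (0, 3, 2, -3), v2 = (1, 1, 1, 3) (multiplying out reproduces the displayed K). The nonzero eigenvalues of U V^T coincide with those of the 2 x 2 matrix G = V^T U = [[v1·u1, v1·u2], [v2·u1, v2·u2]] = [[2, -14], [2, -4]], and by the Sylvester determinant identity det(I_4 - U V^T) = det(I_2 - V^T U) = det([[-1, 14], [-2, 5]]) = (-1)(5) - (14)(-2) = 23. (Direct check: I - K =
[[5, 6, 2, -2],
 [-5, -5, -4, -8],
 [-6, -8, -3, -4],
 [5, 6, 4, 9]]
has determinant 23.) The finite-dimensional Fredholm alternative says: either (I - K) is invertible, or ker(I - K) ≠ {0} and then range(I - K) = ker((I - K)^*)^⊥, with dim ker(I - K) = dim ker((I - K)^*). Since det(I - K) ≠ 0, 1 is not an eigenvalue of K and ker(I - K) = {0}, so we are in the first case: for every y there is a unique x = (I - K)^(-1) y. (Explicitly, by the Woodbury identity, (I - U V^T)^(-1) = I + U (I_2 - G)^(-1) V^T.)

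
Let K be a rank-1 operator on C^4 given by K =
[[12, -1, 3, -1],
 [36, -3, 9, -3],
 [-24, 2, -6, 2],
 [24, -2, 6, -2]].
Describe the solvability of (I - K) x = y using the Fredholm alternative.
(I - K) is singular (det(I - K) = 0, i.e. 1 ∈ sigma(K)). (I - K) x = y is solvable iff y ⊥ ker((I - K)^*) = span{(12, -1, 3, -1)}, i.e. iff 12y_1 - y_2 + 3y_3 - y_4 = 0. When solvable, the solutions are x = y + c·(1, 3, -2, 2), c arbitrary (ker(I - K) = span{(1, 3, -2, 2)}, dimension 1).

K has rank 1, so it is an outer product K = u v^T: every row of K is a multiple of one row vector. Reading off the entries, u = (1, 3, -2, 2) and v = (12, -1, 3, -1) (row i of K equals u_i·v^T). A rank-one matrix u v^T satisfies K u = u (v·u) and kills the (3)-dimensional subspace v^⊥, so its characteristic polynomial is lambda^3 (lambda - v·u) with v·u = tr K = 1. Hence the eigenvalues of I - K are 1 (multiplicity 3) and 1 - (1) = 0, so det(I - K) = 0. (Direct check: I - K =
[[-11, 1, -3, 1],
 [-36, 4, -9, 3],
 [24, -2, 7, -2],
 [-24, 2, -6, 3]]
has determinant 0.) So 1 is an eigenvalue of K and (I - K) is not invertible. The finite-dimensional Fredholm alternative says: either (I - K) is invertible, or ker(I - K) ≠ {0} and then range(I - K) = ker((I - K)^*)^⊥, with dim ker(I - K) = dim ker((I - K)^*). We are in the second case, so we need both kernels. Kernel of I - K: (I - K) u = u - u (v·u) = u - u = 0, so ker(I - K) = span{u} = span{(1, 3, -2, 2)} (it is exactly 1-dimensional because rank(I - K) = 3). Kernel of the adjoint: K is real, so (I - K)^* = I - K^T = I - v u^T, and (I - v u^T) v = v - v (u·v) = 0; hence ker((I - K)^*) = span{v} = span{(12, -1, 3, -1)}. Therefore (I - K) x = y is solvable iff <y, v> = 0, i.e. iff 12y_1 - y_2 + 3y_3 - y_4 = 0. When this holds, K y = u (v·y) = 0, so (I - K) y = y and x = y is a particular solution; the full solution set is the line x = y + c·u = y + c·(1, 3, -2, 2), c ∈ C.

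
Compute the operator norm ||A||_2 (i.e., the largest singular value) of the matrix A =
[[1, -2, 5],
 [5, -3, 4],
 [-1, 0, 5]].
||A||_2 ≈ 9.1993 (= sqrt(largest eigenvalue of A^T A))

||A||_2 = sigma_max(A) = sqrt(lambda_max(A^T A)). Form the symmetric matrix M = A^T A =
[[27, -17, 20],
 [-17, 13, -22],
 [20, -22, 66]].
Its characteristic polynomial (trace, sum of principal 2x2 minors, determinant of M give the coefficients) is
  p(λ) = det(λ I - M) = λ^3 - 106λ^2 + 1818λ - 784.
No integer candidate from the rational root theorem (±divisors of 784) is a root, so the roots are irrational. The cubic discriminant is Δ = 12069384944 > 0, so there are three distinct real roots. p(0) = -784 and p(1) = 929 have opposite signs, so a root lies in (0, 1); Newton's method refines it to λ ≈ 0.4426. p(20) = 1176 and p(21) = -91 have opposite signs, so a root lies in (20, 21); Newton's method refines it to λ ≈ 20.9304. p(84) = -3304 and p(85) = 2021 have opposite signs, so a root lies in (84, 85); Newton's method refines it to λ ≈ 84.627. Check (Vieta): the three roots sum to 106, matching tr M = 106.
So the eigenvalues of A^T A are ≈ 0.4426, 20.9304, 84.627 (all ≥ 0, as they must be for A^T A). The largest is λ_max ≈ 84.627, hence ||A||_2 = sqrt(λ_max) ≈ 9.1993.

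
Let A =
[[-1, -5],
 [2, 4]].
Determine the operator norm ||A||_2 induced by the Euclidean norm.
||A||_2 = sqrt((46 + sqrt(1972))/2) ≈ 6.7234 (= sqrt(largest eigenvalue of A^T A))

||A||_2 = sigma_max(A) = sqrt(lambda_max(A^T A)). Form the symmetric matrix M = A^T A =
[[5, 13],
 [13, 41]].
Its characteristic polynomial (trace, determinant of M give the coefficients) is
  p(λ) = det(λ I - M) = λ^2 - 46λ + 36.
For λ^2 - 46λ + 36 the discriminant is 1972. It is nonnegative but not a perfect square, so the roots are real and irrational: λ = (46 ± sqrt(1972))/2 ≈ 45.2036, 0.7964.
So the eigenvalues of A^T A are ≈ 0.7964, 45.2036 (all ≥ 0, as they must be for A^T A). The largest is λ_max = (46 + sqrt(1972))/2 ≈ 45.2036, hence ||A||_2 = sqrt(λ_max) = sqrt((46 + sqrt(1972))/2) ≈ 6.7234.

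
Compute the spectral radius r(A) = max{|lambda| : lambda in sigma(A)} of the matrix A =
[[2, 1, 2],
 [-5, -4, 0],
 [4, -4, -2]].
r(A) ≈ 4.6063

The eigenvalues of A are the roots of its characteristic polynomial. With M = A (coefficients from the trace, the sum of principal 2x2 minors, and det A):
  p(λ) = det(λ I - M) = λ^3 + 4λ^2 - 7λ - 78.
No integer candidate from the rational root theorem (±divisors of 78) is a root, so the roots are irrational. The cubic discriminant is Δ = -102832 < 0, so there is one real root and a complex-conjugate pair. p(3) = -36 and p(4) = 22 have opposite signs, so a root lies in (3, 4); Newton's method refines it to λ ≈ 3.6761. Dividing out (λ - (3.6761)) leaves approximately λ^2 + 7.6761λ + 21.2181. For λ^2 + 7.6761λ + 21.2181 the discriminant is -25.95. It is negative, so the remaining roots are the complex-conjugate pair λ ≈ -3.8381 ± 2.5471i. Their product equals the constant term, so |λ|^2 ≈ 21.2181 and |λ| ≈ 4.6063.
Thus the eigenvalues (to 4 decimals) are 3.6761 (modulus 3.6761); -3.8381 ± 2.5471i (modulus 4.6063). The spectral radius is the largest modulus: r(A) ≈ 4.6063. (Cross-check: r(A) ≤ ||A||_2 ≈ 6.891; equality holds whenever A is normal, though it can also hold for some non-normal A.)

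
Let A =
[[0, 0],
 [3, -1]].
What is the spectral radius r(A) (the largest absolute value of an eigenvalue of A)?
r(A) = 1

The eigenvalues of A are the roots of its characteristic polynomial. With M = A (coefficients from the trace and determinant):
  p(λ) = det(λ I - M) = λ^2 + λ.
For λ^2 + λ the discriminant is 1. It is a perfect square (1^2), so the roots are rational: λ = (-1 ± 1)/2 = 0, -1.
Thus the eigenvalues (to 4 decimals) are 0 (modulus 0); -1 (modulus 1). The spectral radius is the largest modulus: r(A) = 1. (Cross-check: r(A) ≤ ||A||_2 ≈ 3.1623; equality holds whenever A is normal, though it can also hold for some non-normal A.)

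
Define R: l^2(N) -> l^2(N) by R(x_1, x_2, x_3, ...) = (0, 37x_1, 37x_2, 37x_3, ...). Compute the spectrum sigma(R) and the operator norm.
sigma(R) = closed disk {z in C : |z| ≤ 37}; ||R|| = 37

Note R = 37·U where U is the unit right shift (U x)_k = x_{k-1} (with x_0 := 0); so ||R|| = 37||U|| and sigma(R) = 37·sigma(U). ||R x||^2 = sum_{k≥1} |37x_k|^2 = 1369||x||^2, so ||R|| = 37 and sigma(R) ⊂ {|z| ≤ 37}. For any |lambda| < 37, the equation (R - lambda I) x = 0 forces x_1 = 0, then 37x_k = lambda x_{k+1} ⇒ x = 0, so R has no eigenvalues. But (R - lambda I) is not surjective for |lambda| < 37: solving (R - lambda I) x = e_1 would require x_n proportional to (lambda/37)^(-n), which is not in l^2. So every |lambda| < 37 lies in the residual spectrum. The boundary |lambda| = 37 is in the approximate point spectrum (the spectrum is closed). Hence sigma(R) is the closed disk of radius 37.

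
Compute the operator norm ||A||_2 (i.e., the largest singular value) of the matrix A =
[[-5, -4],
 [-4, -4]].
||A||_2 = sqrt((73 + sqrt(5265))/2) ≈ 8.5311 (= sqrt(largest eigenvalue of A^T A))

||A||_2 = sigma_max(A) = sqrt(lambda_max(A^T A)). Form the symmetric matrix M = A^T A =
[[41, 36],
 [36, 32]].
Its characteristic polynomial (trace, determinant of M give the coefficients) is
  p(λ) = det(λ I - M) = λ^2 - 73λ + 16.
For λ^2 - 73λ + 16 the discriminant is 5265. It is nonnegative but not a perfect square, so the roots are real and irrational: λ = (73 ± sqrt(5265))/2 ≈ 72.7802, 0.2198.
So the eigenvalues of A^T A are ≈ 0.2198, 72.7802 (all ≥ 0, as they must be for A^T A). The largest is λ_max = (73 + sqrt(5265))/2 ≈ 72.7802, hence ||A||_2 = sqrt(λ_max) = sqrt((73 + sqrt(5265))/2) ≈ 8.5311.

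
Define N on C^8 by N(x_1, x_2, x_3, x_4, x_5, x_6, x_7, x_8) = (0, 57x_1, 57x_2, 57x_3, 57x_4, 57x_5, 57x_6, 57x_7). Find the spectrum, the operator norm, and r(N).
sigma(N) = {0}; ||N|| = 57; r(N) = 0. (N is nilpotent with N^8 = 0.)

On C^8, N is a strictly lower-triangular matrix with 57 on the subdiagonal and zeros elsewhere, so its characteristic polynomial is lambda^8 and every eigenvalue is 0: sigma(N) = {0}. For the operator norm, N e_i = 57e_{i+1} for i = 1, ..., 7 and N e_8 = 0, so the singular values of N are 57 (with multiplicity 7) and 0; hence ||N|| = 57. The spectral radius r(N) = max|lambda| = 0. Note ||N|| > r(N) — characteristic of non-normal nilpotent operators. Indeed N^8 = 0.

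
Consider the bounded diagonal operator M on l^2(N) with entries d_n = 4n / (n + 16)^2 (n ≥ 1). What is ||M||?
||M|| = 1/16 (attained at n = 16)

For M diagonal, ||M|| = sup_n |d_n|. Treat f(x) = 4x / (x + 16)^2 for real x > 0. By the quotient rule, f'(x) = 4(16 - x)/(x + 16)^3, which is positive for x < 16 and negative for x > 16. So f has a unique maximum at x = 16, and since 16 is a positive integer, the supremum over n ≥ 1 is attained at n = 16: d_16 = 4·16/(16 + 16)^2 = 4·16/1024 = 1/16. Hence ||M|| = 1/16.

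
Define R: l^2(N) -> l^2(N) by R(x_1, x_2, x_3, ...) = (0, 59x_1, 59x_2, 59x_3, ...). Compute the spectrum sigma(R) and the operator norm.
sigma(R) = closed disk {z in C : |z| ≤ 59}; ||R|| = 59

Note R = 59·U where U is the unit right shift (U x)_k = x_{k-1} (with x_0 := 0); so ||R|| = 59||U|| and sigma(R) = 59·sigma(U). ||R x||^2 = sum_{k≥1} |59x_k|^2 = 3481||x||^2, so ||R|| = 59 and sigma(R) ⊂ {|z| ≤ 59}. For any |lambda| < 59, the equation (R - lambda I) x = 0 forces x_1 = 0, then 59x_k = lambda x_{k+1} ⇒ x = 0, so R has no eigenvalues. But (R - lambda I) is not surjective for |lambda| < 59: solving (R - lambda I) x = e_1 would require x_n proportional to (lambda/59)^(-n), which is not in l^2. So every |lambda| < 59 lies in the residual spectrum. The boundary |lambda| = 59 is in the approximate point spectrum (the spectrum is closed). Hence sigma(R) is the closed disk of radius 59.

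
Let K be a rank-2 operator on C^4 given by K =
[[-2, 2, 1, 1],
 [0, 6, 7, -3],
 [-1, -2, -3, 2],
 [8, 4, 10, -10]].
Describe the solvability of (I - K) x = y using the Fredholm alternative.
(I - K) is invertible (det(I - K) = -25 ≠ 0), so for every y in C^4 the equation (I - K) x = y has a unique solution.

K has rank 2 and factors as K = U V^T = u1 v1^T + u2 v2^T with u1 = (-1, -3, 1, -2), v1 = (-1, -2, -3, 2), u2 = (1, 1, 0, -2), v2 = (-3, 0, -2, 3) (multiplying out reproduces the displayed K). The nonzero eigenvalues of U V^T coincide with those of the 2 x 2 matrix G = V^T U = [[v1·u1, v1·u2], [v2·u1, v2·u2]] = [[0, -7], [-5, -9]], and by the Sylvester determinant identity det(I_4 - U V^T) = det(I_2 - V^T U) = det([[1, 7], [5, 10]]) = (1)(10) - (7)(5) = -25. (Direct check: I - K =
[[3, -2, -1, -1],
 [0, -5, -7, 3],
 [1, 2, 4, -2],
 [-8, -4, -10, 11]]
has determinant -25.) The finite-dimensional Fredholm alternative says: either (I - K) is invertible, or ker(I - K) ≠ {0} and then range(I - K) = ker((I - K)^*)^⊥, with dim ker(I - K) = dim ker((I - K)^*). Since det(I - K) ≠ 0, 1 is not an eigenvalue of K and ker(I - K) = {0}, so we are in the first case: for every y there is a unique x = (I - K)^(-1) y. (Explicitly, by the Woodbury identity, (I - U V^T)^(-1) = I + U (I_2 - G)^(-1) V^T.)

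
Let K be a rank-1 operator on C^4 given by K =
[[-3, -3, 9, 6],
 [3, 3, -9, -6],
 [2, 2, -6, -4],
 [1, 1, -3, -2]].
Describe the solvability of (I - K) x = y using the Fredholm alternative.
(I - K) is invertible (det(I - K) = 9 ≠ 0), so for every y in C^4 the equation (I - K) x = y has a unique solution.

K has rank 1, so it is an outer product K = u v^T: every row of K is a multiple of one row vector. Reading off the entries, u = (3, -3, -2, -1) and v = (-1, -1, 3, 2) (row i of K equals u_i·v^T). A rank-one matrix u v^T satisfies K u = u (v·u) and kills the (3)-dimensional subspace v^⊥, so its characteristic polynomial is lambda^3 (lambda - v·u) with v·u = tr K = -8. Hence the eigenvalues of I - K are 1 (multiplicity 3) and 1 - (-8) = 9, so det(I - K) = 9. (Direct check: I - K =
[[4, 3, -9, -6],
 [-3, -2, 9, 6],
 [-2, -2, 7, 4],
 [-1, -1, 3, 3]]
has determinant 9.) The finite-dimensional Fredholm alternative says: either (I - K) is invertible, or ker(I - K) ≠ {0} and then range(I - K) = ker((I - K)^*)^⊥, with dim ker(I - K) = dim ker((I - K)^*). Since det(I - K) ≠ 0, 1 is not an eigenvalue of K and ker(I - K) = {0}, so we are in the first case: for every y there is a unique x = (I - K)^(-1) y. Explicitly, by the Sherman–Morrison formula, (I - u v^T)^(-1) = I + u v^T/(1 - v·u), i.e. (I - K)^(-1) = I + K/(9).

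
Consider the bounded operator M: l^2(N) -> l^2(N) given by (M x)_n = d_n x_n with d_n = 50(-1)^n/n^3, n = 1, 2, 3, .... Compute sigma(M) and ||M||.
sigma(M) = {50(-1)^n/n^3 : n ≥ 1} ∪ {0}; ||M|| = 50

A bounded diagonal operator on l^2 with diagonal entries d_n has spectrum equal to the closure of {d_n : n ≥ 1}: every d_n is an eigenvalue (with eigenvector e_n), so {d_n} ⊂ sigma(M); the spectrum is closed, so its closure is too; and for lambda not in the closure, (M - lambda I) has bounded inverse (the diagonal entries 1/(d_n - lambda) are bounded). For our sequence d_n = 50(-1)^n/n^3, n = 1, 2, 3, ...:
  - {d_n} = {50(-1)^n/n^3 : n ≥ 1}; the only limit point is 0
  - closure = {50(-1)^n/n^3 : n ≥ 1} ∪ {0}
For the norm: a diagonal operator has ||M|| = sup_n |d_n|. Here |d_n| = 50/n^3 is decreasing, so sup_n |d_n| = |d_1| = 50. So ||M|| = 50.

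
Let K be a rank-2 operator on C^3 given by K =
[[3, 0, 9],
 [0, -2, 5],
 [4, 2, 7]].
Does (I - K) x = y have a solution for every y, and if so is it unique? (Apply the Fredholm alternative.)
(I - K) is invertible (det(I - K) = -52 ≠ 0), so for every y in C^3 the equation (I - K) x = y has a unique solution.

K has rank 2 and factors as K = U V^T = u1 v1^T + u2 v2^T with u1 = (-3, -2, -2), v1 = (-1, 0, -3), u2 = (0, -1, 1), v2 = (2, 2, 1) (multiplying out reproduces the displayed K). The nonzero eigenvalues of U V^T coincide with those of the 2 x 2 matrix G = V^T U = [[v1·u1, v1·u2], [v2·u1, v2·u2]] = [[9, -3], [-12, -1]], and by the Sylvester determinant identity det(I_3 - U V^T) = det(I_2 - V^T U) = det([[-8, 3], [12, 2]]) = (-8)(2) - (3)(12) = -52. (Direct check: I - K =
[[-2, 0, -9],
 [0, 3, -5],
 [-4, -2, -6]]
has determinant -52.) The finite-dimensional Fredholm alternative says: either (I - K) is invertible, or ker(I - K) ≠ {0} and then range(I - K) = ker((I - K)^*)^⊥, with dim ker(I - K) = dim ker((I - K)^*). Since det(I - K) ≠ 0, 1 is not an eigenvalue of K and ker(I - K) = {0}, so we are in the first case: for every y there is a unique x = (I - K)^(-1) y. (Explicitly, by the Woodbury identity, (I - U V^T)^(-1) = I + U (I_2 - G)^(-1) V^T.)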